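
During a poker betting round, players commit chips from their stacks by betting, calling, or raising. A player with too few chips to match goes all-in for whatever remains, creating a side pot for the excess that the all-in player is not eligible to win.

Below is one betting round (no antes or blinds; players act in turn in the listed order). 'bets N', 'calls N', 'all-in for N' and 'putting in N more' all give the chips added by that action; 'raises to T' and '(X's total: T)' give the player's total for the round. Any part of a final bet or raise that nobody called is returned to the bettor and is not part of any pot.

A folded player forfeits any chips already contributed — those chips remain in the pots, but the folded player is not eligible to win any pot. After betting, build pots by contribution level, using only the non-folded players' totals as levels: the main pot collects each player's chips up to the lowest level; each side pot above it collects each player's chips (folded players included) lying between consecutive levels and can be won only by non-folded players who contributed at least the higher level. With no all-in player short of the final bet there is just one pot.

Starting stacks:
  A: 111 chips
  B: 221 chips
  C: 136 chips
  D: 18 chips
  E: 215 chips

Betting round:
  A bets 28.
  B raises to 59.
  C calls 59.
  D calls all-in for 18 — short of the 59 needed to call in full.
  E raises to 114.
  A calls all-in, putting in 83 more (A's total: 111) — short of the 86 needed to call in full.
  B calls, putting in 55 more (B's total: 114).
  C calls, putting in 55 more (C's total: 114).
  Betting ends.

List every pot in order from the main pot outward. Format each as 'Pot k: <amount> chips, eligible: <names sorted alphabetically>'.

Contributions: A=111, B=114, C=114, D=18, E=114
Pot levels (distinct totals of non-folded players): 18, 111, 114
Layer 1-18: 18 each from A, B, C, D, E = 18*5 = 90 chips; eligible A, B, C, D, E
Layer 19-111: 93 each from A, B, C, E = 93*4 = 372 chips; eligible A, B, C, E
Layer 112-114: 3 each from B, C, E = 3*3 = 9 chips; eligible B, C, E

Pot 1: 90 chips, eligible: A, B, C, D, E
Pot 2: 372 chips, eligible: A, B, C, E
Pot 3: 9 chips, eligible: B, C, E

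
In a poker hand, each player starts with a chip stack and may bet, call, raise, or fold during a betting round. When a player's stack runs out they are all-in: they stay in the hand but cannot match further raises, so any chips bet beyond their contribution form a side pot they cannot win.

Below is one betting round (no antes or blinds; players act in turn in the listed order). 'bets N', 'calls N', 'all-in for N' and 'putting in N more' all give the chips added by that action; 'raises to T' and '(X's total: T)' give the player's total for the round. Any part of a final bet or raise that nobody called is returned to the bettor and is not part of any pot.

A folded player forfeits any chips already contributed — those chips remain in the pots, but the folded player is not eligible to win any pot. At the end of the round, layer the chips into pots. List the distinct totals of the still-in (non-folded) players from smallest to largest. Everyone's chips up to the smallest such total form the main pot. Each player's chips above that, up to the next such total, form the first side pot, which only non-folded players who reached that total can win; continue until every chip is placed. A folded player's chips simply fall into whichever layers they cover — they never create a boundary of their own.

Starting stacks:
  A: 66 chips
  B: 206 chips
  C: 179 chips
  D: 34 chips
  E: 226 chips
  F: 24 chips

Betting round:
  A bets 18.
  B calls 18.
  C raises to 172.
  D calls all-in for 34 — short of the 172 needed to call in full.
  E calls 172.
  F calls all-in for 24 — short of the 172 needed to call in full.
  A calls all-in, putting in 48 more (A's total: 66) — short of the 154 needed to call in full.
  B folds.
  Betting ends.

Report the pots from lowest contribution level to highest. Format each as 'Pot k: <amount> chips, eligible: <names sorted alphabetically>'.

Pot 1: 138 chips, eligible: A, C, D, E, F
Pot 2: 40 chips, eligible: A, C, D, E
Pot 3: 96 chips, eligible: A, C, E
Pot 4: 212 chips, eligible: C, E

Derivation:
Contributions: A=66, B=18, C=172, D=34, E=172, F=24
Folded: B
Pot levels (distinct totals of non-folded players): 24, 34, 66, 172
Layer 1-24: A 24 + B 18 + C 24 + D 24 + E 24 + F 24 = 138 chips; eligible A, C, D, E, F
Layer 25-34: 10 each from A, C, D, E = 10*4 = 40 chips; eligible A, C, D, E
Layer 35-66: 32 each from A, C, E = 32*3 = 96 chips; eligible A, C, E
Layer 67-172: 106 each from C, E = 106*2 = 212 chips; eligible C, E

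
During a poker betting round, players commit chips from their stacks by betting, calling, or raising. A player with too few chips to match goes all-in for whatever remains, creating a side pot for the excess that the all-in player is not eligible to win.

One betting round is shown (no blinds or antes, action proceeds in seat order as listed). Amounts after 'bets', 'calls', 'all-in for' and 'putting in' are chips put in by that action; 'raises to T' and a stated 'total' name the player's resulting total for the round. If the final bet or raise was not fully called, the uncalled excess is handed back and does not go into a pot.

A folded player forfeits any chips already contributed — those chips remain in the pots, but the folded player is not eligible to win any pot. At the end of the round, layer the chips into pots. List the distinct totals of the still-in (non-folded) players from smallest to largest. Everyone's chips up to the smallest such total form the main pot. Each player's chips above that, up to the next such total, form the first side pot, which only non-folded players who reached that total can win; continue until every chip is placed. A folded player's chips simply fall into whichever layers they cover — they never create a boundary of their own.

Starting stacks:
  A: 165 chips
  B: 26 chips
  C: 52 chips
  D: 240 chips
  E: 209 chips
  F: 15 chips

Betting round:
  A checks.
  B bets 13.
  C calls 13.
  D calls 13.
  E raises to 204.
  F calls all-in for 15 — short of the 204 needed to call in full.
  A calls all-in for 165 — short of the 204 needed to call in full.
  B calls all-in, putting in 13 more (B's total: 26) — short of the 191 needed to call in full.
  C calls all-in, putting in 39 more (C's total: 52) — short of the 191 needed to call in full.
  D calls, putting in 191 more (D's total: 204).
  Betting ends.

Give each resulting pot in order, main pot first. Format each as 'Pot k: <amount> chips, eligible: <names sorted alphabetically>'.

Pot 1: 90 chips, eligible: A, B, C, D, E, F
Pot 2: 55 chips, eligible: A, B, C, D, E
Pot 3: 104 chips, eligible: A, C, D, E
Pot 4: 339 chips, eligible: A, D, E
Pot 5: 78 chips, eligible: D, E

Derivation:
Contributions: A=165, B=26, C=52, D=204, E=204, F=15
Pot levels (distinct totals of non-folded players): 15, 26, 52, 165, 204
Layer 1-15: 15 each from A, B, C, D, E, F = 15*6 = 90 chips; eligible A, B, C, D, E, F
Layer 16-26: 11 each from A, B, C, D, E = 11*5 = 55 chips; eligible A, B, C, D, E
Layer 27-52: 26 each from A, C, D, E = 26*4 = 104 chips; eligible A, C, D, E
Layer 53-165: 113 each from A, D, E = 113*3 = 339 chips; eligible A, D, E
Layer 166-204: 39 each from D, E = 39*2 = 78 chips; eligible D, E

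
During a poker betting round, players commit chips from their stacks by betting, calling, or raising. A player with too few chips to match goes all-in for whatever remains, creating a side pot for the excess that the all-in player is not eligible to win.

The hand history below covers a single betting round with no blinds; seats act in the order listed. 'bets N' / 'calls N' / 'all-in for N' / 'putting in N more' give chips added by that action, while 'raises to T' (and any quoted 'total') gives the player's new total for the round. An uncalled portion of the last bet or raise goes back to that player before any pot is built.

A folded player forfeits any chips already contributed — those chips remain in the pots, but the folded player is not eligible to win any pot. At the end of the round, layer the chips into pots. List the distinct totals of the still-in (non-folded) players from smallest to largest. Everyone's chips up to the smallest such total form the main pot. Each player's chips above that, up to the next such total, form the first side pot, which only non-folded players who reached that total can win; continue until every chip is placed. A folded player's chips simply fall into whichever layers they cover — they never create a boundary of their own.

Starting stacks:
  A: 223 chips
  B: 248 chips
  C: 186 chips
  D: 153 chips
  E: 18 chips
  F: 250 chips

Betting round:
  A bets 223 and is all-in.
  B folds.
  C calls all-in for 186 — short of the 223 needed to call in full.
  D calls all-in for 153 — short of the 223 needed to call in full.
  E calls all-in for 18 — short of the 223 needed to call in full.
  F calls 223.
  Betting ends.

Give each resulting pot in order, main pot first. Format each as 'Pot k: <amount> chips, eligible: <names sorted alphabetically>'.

Pot 1: 90 chips, eligible: A, C, D, E, F
Pot 2: 540 chips, eligible: A, C, D, F
Pot 3: 99 chips, eligible: A, C, F
Pot 4: 74 chips, eligible: A, F

Derivation:
Contributions: A=223, C=186, D=153, E=18, F=223
Folded: B
Pot levels (distinct totals of non-folded players): 18, 153, 186, 223
Layer 1-18: 18 each from A, C, D, E, F = 18*5 = 90 chips; eligible A, C, D, E, F
Layer 19-153: 135 each from A, C, D, F = 135*4 = 540 chips; eligible A, C, D, F
Layer 154-186: 33 each from A, C, F = 33*3 = 99 chips; eligible A, C, F
Layer 187-223: 37 each from A, F = 37*2 = 74 chips; eligible A, F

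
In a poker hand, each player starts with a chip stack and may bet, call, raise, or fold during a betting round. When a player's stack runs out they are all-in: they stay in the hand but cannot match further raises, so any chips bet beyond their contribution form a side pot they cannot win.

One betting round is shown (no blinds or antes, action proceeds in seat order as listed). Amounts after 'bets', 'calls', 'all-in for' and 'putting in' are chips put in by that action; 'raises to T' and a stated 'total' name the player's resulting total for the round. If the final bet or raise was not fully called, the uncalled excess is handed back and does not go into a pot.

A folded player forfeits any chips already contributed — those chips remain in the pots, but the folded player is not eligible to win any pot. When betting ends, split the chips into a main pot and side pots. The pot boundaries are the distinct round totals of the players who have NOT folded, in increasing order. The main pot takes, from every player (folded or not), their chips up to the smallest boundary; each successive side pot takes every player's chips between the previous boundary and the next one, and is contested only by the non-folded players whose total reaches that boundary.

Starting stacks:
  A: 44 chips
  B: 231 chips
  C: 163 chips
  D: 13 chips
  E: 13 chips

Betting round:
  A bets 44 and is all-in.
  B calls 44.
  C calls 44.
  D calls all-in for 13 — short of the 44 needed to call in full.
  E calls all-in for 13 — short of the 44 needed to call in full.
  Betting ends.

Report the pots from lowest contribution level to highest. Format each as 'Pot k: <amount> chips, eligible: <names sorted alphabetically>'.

Pot 1: 65 chips, eligible: A, B, C, D, E
Pot 2: 93 chips, eligible: A, B, C

Derivation:
Contributions: A=44, B=44, C=44, D=13, E=13
Pot levels (distinct totals of non-folded players): 13, 44
Layer 1-13: 13 each from A, B, C, D, E = 13*5 = 65 chips; eligible A, B, C, D, E
Layer 14-44: 31 each from A, B, C = 31*3 = 93 chips; eligible A, B, C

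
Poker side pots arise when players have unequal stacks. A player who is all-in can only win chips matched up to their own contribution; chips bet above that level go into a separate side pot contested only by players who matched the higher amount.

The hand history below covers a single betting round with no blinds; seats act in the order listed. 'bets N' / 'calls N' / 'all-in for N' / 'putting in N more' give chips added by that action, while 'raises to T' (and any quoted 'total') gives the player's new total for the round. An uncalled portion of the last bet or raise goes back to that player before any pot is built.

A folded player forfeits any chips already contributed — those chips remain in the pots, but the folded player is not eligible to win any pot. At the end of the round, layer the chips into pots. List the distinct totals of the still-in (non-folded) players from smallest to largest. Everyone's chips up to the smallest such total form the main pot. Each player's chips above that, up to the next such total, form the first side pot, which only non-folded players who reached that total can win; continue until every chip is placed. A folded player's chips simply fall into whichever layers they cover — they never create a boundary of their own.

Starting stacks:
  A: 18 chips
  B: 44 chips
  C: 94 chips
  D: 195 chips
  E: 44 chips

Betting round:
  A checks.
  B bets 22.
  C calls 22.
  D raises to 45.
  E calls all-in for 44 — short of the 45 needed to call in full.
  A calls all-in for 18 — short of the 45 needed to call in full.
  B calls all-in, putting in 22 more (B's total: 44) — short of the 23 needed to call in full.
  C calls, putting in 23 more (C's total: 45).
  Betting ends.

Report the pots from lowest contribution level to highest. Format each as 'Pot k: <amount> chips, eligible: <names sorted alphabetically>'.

Pot 1: 90 chips, eligible: A, B, C, D, E
Pot 2: 104 chips, eligible: B, C, D, E
Pot 3: 2 chips, eligible: C, D

Derivation:
Contributions: A=18, B=44, C=45, D=45, E=44
Pot levels (distinct totals of non-folded players): 18, 44, 45
Layer 1-18: 18 each from A, B, C, D, E = 18*5 = 90 chips; eligible A, B, C, D, E
Layer 19-44: 26 each from B, C, D, E = 26*4 = 104 chips; eligible B, C, D, E
Layer 45-45: 1 each from C, D = 1*2 = 2 chips; eligible C, D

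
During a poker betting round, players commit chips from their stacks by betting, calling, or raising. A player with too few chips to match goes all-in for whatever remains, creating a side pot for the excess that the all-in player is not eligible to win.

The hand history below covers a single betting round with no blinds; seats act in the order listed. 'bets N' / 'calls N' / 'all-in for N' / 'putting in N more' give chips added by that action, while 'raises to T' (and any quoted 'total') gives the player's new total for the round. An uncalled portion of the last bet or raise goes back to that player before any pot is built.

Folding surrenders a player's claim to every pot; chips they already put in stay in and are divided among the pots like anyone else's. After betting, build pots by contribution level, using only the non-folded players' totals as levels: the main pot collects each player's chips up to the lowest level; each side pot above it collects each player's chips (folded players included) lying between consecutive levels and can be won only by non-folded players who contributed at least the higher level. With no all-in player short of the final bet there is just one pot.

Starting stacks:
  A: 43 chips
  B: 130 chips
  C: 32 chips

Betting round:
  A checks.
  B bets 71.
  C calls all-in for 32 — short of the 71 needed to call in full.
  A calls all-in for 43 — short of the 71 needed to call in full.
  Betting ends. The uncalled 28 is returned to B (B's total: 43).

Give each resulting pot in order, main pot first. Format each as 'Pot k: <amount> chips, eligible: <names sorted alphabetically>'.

Pot 1: 96 chips, eligible: A, B, C
Pot 2: 22 chips, eligible: A, B

Derivation:
Contributions (after 28 returned to B): A=43, B=43, C=32
Pot levels (distinct totals of non-folded players): 32, 43
Layer 1-32: 32 each from A, B, C = 32*3 = 96 chips; eligible A, B, C
Layer 33-43: 11 each from A, B = 11*2 = 22 chips; eligible A, B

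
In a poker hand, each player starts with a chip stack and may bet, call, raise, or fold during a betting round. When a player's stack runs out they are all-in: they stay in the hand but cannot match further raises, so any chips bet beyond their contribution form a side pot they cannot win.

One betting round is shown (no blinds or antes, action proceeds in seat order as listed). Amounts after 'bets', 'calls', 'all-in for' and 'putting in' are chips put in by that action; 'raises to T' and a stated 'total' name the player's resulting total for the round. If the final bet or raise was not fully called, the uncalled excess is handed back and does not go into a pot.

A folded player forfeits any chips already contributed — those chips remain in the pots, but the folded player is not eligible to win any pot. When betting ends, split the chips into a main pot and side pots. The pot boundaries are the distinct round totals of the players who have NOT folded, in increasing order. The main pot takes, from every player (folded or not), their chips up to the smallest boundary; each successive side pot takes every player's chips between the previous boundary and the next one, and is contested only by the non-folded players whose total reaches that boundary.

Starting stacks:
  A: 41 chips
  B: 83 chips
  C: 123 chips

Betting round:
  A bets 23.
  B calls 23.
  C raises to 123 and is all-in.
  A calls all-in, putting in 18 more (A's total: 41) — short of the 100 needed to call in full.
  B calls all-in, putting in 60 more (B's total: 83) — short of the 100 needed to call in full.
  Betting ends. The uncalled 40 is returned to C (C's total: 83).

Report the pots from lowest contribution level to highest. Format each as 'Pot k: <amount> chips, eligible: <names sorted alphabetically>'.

Pot 1: 123 chips, eligible: A, B, C
Pot 2: 84 chips, eligible: B, C

Derivation:
Contributions (after 40 returned to C): A=41, B=83, C=83
Pot levels (distinct totals of non-folded players): 41, 83
Layer 1-41: 41 each from A, B, C = 41*3 = 123 chips; eligible A, B, C
Layer 42-83: 42 each from B, C = 42*2 = 84 chips; eligible B, C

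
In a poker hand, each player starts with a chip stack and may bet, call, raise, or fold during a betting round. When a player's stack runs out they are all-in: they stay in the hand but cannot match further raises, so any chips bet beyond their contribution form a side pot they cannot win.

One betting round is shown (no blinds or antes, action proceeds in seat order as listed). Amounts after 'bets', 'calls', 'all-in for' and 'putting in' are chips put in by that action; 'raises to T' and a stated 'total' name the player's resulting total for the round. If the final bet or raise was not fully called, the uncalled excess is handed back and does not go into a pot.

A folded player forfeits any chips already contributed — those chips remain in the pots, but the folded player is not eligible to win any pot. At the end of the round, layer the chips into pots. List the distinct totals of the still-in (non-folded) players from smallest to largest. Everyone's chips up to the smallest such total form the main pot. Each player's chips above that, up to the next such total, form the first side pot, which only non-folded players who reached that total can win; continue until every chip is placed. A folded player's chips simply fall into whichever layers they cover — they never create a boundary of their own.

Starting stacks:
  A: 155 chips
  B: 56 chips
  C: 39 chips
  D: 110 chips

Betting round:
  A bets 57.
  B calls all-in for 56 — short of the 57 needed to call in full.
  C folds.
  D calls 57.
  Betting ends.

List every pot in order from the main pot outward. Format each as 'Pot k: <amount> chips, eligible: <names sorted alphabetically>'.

Contributions: A=57, B=56, D=57
Folded: C
Pot levels (distinct totals of non-folded players): 56, 57
Layer 1-56: 56 each from A, B, D = 56*3 = 168 chips; eligible A, B, D
Layer 57-57: 1 each from A, D = 1*2 = 2 chips; eligible A, D

Pot 1: 168 chips, eligible: A, B, D
Pot 2: 2 chips, eligible: A, D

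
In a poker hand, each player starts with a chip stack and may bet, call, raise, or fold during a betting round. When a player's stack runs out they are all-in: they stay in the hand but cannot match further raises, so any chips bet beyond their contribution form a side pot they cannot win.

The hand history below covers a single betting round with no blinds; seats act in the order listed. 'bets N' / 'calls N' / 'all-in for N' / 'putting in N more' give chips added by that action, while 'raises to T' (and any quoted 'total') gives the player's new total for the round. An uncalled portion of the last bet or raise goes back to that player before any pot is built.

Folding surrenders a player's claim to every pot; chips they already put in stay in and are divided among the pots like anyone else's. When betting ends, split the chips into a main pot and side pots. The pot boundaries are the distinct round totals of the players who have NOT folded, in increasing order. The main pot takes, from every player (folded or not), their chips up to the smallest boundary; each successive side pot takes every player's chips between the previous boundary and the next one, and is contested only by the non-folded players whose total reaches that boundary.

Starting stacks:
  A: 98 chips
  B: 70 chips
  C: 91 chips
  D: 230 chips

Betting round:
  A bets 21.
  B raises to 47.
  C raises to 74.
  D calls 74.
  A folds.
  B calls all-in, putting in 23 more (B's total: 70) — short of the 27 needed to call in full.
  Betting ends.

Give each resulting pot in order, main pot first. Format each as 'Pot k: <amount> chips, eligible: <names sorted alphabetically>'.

Pot 1: 231 chips, eligible: B, C, D
Pot 2: 8 chips, eligible: C, D

Derivation:
Contributions: A=21, B=70, C=74, D=74
Folded: A
Pot levels (distinct totals of non-folded players): 70, 74
Layer 1-70: A 21 + B 70 + C 70 + D 70 = 231 chips; eligible B, C, D
Layer 71-74: 4 each from C, D = 4*2 = 8 chips; eligible C, D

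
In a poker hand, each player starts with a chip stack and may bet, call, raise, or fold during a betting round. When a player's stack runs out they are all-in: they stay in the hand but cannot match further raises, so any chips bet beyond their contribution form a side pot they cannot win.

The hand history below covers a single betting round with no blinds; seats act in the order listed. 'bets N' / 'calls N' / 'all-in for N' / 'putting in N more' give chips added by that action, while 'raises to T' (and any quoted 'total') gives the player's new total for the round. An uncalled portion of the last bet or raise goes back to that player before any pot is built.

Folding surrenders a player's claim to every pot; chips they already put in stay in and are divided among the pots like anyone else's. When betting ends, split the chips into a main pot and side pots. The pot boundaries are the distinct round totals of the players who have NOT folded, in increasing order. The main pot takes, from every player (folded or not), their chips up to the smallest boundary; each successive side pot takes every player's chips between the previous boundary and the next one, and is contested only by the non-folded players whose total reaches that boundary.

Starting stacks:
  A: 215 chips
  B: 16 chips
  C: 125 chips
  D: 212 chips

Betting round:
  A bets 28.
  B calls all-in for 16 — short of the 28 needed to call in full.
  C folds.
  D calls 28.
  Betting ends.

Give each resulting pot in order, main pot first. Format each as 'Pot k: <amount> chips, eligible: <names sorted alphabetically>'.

Pot 1: 48 chips, eligible: A, B, D
Pot 2: 24 chips, eligible: A, D

Derivation:
Contributions: A=28, B=16, D=28
Folded: C
Pot levels (distinct totals of non-folded players): 16, 28
Layer 1-16: 16 each from A, B, D = 16*3 = 48 chips; eligible A, B, D
Layer 17-28: 12 each from A, D = 12*2 = 24 chips; eligible A, D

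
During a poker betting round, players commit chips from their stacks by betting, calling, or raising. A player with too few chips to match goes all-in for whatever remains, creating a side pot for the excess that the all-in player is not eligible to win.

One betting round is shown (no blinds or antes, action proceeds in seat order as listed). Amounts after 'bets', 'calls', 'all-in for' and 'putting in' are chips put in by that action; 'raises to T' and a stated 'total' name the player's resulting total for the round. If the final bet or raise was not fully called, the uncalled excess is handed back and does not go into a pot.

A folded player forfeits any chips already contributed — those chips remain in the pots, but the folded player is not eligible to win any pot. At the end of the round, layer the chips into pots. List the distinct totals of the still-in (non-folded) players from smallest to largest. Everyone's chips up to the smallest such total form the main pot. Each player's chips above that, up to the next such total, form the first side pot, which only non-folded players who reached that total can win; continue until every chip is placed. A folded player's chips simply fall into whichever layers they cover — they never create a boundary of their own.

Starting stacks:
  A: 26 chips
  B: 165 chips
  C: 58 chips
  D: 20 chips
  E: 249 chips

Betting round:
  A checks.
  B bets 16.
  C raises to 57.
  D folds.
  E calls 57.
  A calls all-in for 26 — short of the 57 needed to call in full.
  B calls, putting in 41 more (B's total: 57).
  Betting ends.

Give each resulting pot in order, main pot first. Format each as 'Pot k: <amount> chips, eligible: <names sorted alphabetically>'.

Contributions: A=26, B=57, C=57, E=57
Folded: D
Pot levels (distinct totals of non-folded players): 26, 57
Layer 1-26: 26 each from A, B, C, E = 26*4 = 104 chips; eligible A, B, C, E
Layer 27-57: 31 each from B, C, E = 31*3 = 93 chips; eligible B, C, E

Pot 1: 104 chips, eligible: A, B, C, E
Pot 2: 93 chips, eligible: B, C, E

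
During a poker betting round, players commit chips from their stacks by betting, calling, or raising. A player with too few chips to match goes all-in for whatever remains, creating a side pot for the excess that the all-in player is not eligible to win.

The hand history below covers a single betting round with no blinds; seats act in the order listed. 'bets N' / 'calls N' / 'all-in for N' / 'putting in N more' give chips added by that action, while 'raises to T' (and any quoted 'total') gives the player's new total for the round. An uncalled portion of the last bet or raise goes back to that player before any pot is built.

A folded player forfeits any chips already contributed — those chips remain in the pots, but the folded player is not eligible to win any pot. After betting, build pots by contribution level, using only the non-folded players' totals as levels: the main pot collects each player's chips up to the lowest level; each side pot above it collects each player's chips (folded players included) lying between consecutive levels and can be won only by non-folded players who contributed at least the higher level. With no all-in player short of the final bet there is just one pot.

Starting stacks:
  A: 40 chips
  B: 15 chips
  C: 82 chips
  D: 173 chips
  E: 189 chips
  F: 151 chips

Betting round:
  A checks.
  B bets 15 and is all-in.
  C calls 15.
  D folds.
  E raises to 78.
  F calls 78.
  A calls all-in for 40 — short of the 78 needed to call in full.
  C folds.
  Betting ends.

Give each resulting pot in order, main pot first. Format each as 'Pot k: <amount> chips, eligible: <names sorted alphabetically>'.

Contributions: A=40, B=15, C=15, E=78, F=78
Folded: C, D
Pot levels (distinct totals of non-folded players): 15, 40, 78
Layer 1-15: 15 each from A, B, C, E, F = 15*5 = 75 chips; eligible A, B, E, F
Layer 16-40: 25 each from A, E, F = 25*3 = 75 chips; eligible A, E, F
Layer 41-78: 38 each from E, F = 38*2 = 76 chips; eligible E, F

Pot 1: 75 chips, eligible: A, B, E, F
Pot 2: 75 chips, eligible: A, E, F
Pot 3: 76 chips, eligible: E, F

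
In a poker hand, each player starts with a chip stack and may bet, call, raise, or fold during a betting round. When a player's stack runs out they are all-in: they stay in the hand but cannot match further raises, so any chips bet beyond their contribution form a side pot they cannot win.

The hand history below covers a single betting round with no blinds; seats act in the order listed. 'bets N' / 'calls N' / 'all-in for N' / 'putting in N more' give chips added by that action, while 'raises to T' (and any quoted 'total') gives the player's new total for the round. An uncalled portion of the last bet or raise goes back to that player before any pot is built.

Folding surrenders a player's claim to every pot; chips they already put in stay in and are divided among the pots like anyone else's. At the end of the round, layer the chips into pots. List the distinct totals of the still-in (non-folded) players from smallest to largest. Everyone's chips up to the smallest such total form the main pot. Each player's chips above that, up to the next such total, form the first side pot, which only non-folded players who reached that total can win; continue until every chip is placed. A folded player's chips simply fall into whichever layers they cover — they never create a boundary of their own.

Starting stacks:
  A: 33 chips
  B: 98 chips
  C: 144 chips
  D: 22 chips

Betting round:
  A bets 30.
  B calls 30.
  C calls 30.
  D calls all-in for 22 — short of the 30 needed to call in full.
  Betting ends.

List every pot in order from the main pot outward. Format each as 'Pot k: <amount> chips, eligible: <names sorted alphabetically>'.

Pot 1: 88 chips, eligible: A, B, C, D
Pot 2: 24 chips, eligible: A, B, C

Derivation:
Contributions: A=30, B=30, C=30, D=22
Pot levels (distinct totals of non-folded players): 22, 30
Layer 1-22: 22 each from A, B, C, D = 22*4 = 88 chips; eligible A, B, C, D
Layer 23-30: 8 each from A, B, C = 8*3 = 24 chips; eligible A, B, C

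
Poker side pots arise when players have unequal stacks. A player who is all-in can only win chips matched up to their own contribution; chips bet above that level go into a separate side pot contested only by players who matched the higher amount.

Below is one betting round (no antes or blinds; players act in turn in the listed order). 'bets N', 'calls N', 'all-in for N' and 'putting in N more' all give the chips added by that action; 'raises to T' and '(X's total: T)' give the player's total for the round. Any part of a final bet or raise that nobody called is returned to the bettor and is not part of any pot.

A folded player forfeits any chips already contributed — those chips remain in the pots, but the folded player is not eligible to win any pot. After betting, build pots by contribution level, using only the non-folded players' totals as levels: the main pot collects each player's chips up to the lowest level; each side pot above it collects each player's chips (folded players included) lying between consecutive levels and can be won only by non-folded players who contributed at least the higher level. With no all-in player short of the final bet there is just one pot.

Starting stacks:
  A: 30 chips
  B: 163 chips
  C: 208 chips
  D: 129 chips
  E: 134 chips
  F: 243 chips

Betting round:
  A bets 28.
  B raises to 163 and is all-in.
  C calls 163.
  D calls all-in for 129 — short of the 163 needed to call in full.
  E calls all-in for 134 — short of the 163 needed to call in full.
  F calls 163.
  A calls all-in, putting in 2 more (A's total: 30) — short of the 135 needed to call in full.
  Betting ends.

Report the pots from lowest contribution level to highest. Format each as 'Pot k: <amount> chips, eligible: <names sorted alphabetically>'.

Pot 1: 180 chips, eligible: A, B, C, D, E, F
Pot 2: 495 chips, eligible: B, C, D, E, F
Pot 3: 20 chips, eligible: B, C, E, F
Pot 4: 87 chips, eligible: B, C, F

Derivation:
Contributions: A=30, B=163, C=163, D=129, E=134, F=163
Pot levels (distinct totals of non-folded players): 30, 129, 134, 163
Layer 1-30: 30 each from A, B, C, D, E, F = 30*6 = 180 chips; eligible A, B, C, D, E, F
Layer 31-129: 99 each from B, C, D, E, F = 99*5 = 495 chips; eligible B, C, D, E, F
Layer 130-134: 5 each from B, C, E, F = 5*4 = 20 chips; eligible B, C, E, F
Layer 135-163: 29 each from B, C, F = 29*3 = 87 chips; eligible B, C, F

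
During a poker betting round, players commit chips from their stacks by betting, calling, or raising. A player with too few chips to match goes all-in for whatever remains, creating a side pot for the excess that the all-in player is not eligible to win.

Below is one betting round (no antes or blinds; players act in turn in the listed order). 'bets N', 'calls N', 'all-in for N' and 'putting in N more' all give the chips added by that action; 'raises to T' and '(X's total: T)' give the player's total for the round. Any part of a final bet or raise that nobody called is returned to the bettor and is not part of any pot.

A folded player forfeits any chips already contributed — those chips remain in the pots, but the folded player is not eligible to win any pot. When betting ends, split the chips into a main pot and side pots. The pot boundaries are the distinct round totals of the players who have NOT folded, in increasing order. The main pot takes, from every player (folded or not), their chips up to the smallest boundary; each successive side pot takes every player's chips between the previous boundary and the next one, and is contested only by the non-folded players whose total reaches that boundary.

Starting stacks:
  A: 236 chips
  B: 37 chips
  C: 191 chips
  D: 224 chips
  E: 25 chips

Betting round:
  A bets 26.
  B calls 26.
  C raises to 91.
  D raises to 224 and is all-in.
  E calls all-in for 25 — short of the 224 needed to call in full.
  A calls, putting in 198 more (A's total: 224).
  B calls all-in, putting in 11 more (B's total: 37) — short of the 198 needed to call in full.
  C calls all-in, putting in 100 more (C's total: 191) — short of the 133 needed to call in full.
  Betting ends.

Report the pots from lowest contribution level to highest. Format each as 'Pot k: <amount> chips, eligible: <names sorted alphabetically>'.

Contributions: A=224, B=37, C=191, D=224, E=25
Pot levels (distinct totals of non-folded players): 25, 37, 191, 224
Layer 1-25: 25 each from A, B, C, D, E = 25*5 = 125 chips; eligible A, B, C, D, E
Layer 26-37: 12 each from A, B, C, D = 12*4 = 48 chips; eligible A, B, C, D
Layer 38-191: 154 each from A, C, D = 154*3 = 462 chips; eligible A, C, D
Layer 192-224: 33 each from A, D = 33*2 = 66 chips; eligible A, D

Pot 1: 125 chips, eligible: A, B, C, D, E
Pot 2: 48 chips, eligible: A, B, C, D
Pot 3: 462 chips, eligible: A, C, D
Pot 4: 66 chips, eligible: A, D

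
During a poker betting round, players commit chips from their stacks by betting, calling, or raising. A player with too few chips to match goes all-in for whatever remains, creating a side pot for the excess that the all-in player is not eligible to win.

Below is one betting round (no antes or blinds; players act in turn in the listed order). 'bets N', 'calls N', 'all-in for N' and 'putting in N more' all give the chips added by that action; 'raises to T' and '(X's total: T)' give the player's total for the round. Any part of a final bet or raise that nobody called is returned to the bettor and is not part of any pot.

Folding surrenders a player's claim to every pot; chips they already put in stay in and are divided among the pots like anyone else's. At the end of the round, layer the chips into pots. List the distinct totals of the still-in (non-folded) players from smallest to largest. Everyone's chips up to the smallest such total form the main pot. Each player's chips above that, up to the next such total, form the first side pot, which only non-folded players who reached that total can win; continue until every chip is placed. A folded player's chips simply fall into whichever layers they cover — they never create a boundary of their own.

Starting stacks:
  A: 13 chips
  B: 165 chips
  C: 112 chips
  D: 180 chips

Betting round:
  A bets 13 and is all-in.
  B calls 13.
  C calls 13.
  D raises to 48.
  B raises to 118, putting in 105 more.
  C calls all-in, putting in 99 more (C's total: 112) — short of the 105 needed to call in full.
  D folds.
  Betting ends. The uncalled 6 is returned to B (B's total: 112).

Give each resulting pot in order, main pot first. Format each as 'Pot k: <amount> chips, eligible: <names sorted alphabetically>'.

Pot 1: 52 chips, eligible: A, B, C
Pot 2: 233 chips, eligible: B, C

Derivation:
Contributions (after 6 returned to B): A=13, B=112, C=112, D=48
Folded: D
Pot levels (distinct totals of non-folded players): 13, 112
Layer 1-13: 13 each from A, B, C, D = 13*4 = 52 chips; eligible A, B, C
Layer 14-112: B 99 + C 99 + D 35 = 233 chips; eligible B, C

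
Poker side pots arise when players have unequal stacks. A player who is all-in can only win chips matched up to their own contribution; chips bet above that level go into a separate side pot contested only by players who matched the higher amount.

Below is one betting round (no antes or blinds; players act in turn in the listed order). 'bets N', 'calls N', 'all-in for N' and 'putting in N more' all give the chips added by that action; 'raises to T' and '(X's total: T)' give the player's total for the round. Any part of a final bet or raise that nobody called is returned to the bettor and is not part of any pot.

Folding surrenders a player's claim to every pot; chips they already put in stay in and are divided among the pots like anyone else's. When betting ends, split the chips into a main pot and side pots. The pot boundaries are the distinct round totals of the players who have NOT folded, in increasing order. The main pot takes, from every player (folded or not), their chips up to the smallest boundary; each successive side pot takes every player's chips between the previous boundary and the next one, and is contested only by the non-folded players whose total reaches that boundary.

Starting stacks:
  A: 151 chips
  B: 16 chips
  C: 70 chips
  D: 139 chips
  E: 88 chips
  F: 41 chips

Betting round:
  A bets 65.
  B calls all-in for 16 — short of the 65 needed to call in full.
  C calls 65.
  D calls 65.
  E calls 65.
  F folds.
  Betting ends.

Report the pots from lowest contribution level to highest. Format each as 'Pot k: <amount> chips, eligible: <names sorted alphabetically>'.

Pot 1: 80 chips, eligible: A, B, C, D, E
Pot 2: 196 chips, eligible: A, C, D, E

Derivation:
Contributions: A=65, B=16, C=65, D=65, E=65
Folded: F
Pot levels (distinct totals of non-folded players): 16, 65
Layer 1-16: 16 each from A, B, C, D, E = 16*5 = 80 chips; eligible A, B, C, D, E
Layer 17-65: 49 each from A, C, D, E = 49*4 = 196 chips; eligible A, C, D, E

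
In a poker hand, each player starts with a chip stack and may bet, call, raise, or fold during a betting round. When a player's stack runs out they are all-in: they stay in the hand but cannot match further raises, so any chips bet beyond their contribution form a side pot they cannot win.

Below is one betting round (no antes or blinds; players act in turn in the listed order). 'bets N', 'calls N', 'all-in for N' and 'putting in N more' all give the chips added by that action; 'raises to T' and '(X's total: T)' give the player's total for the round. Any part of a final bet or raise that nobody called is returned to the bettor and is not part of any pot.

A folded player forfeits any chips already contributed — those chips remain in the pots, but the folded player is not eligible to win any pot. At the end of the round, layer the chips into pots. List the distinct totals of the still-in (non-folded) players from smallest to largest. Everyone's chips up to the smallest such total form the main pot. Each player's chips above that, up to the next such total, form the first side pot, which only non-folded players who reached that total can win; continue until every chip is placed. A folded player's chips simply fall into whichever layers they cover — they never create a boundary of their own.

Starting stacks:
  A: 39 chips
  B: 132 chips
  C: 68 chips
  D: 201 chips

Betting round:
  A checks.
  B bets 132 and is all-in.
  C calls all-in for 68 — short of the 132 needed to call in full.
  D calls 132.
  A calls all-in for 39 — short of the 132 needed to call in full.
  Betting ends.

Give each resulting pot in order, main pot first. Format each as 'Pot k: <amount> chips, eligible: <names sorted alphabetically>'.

Contributions: A=39, B=132, C=68, D=132
Pot levels (distinct totals of non-folded players): 39, 68, 132
Layer 1-39: 39 each from A, B, C, D = 39*4 = 156 chips; eligible A, B, C, D
Layer 40-68: 29 each from B, C, D = 29*3 = 87 chips; eligible B, C, D
Layer 69-132: 64 each from B, D = 64*2 = 128 chips; eligible B, D

Pot 1: 156 chips, eligible: A, B, C, D
Pot 2: 87 chips, eligible: B, C, D
Pot 3: 128 chips, eligible: B, D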